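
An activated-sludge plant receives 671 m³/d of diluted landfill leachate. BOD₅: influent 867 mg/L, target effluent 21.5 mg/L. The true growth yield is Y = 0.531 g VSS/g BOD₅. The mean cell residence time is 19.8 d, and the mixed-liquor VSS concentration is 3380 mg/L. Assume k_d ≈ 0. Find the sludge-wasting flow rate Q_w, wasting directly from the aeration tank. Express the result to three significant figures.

Q_w ≈ 89.1 m³/d

With k_d = 0 the design equation reduces to V = Y Q (S₀−S) θ_c / X = 0.531 × 671 × (867 − 21.5) × 19.8 / 3380 = 1765 m³.
With mixed-liquor wasting, θ_c = V/Q_w, so Q_w = V/θ_c = 1765/19.8 = 89.13 m³/d.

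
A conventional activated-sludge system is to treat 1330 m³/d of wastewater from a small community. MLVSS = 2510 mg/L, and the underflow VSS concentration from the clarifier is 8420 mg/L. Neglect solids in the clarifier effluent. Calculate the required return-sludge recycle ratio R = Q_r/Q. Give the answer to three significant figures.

Mass balance around the secondary clarifier (neglecting effluent solids): R = X / (X_r − X) = 2510 / (8420 − 2510) = 0.4247.

R ≈ 0.425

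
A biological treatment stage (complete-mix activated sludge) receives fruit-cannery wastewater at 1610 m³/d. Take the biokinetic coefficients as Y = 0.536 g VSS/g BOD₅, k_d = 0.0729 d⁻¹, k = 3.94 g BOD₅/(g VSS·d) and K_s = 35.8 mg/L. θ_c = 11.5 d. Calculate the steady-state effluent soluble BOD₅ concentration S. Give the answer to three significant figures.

S ≈ 2.93 mg/L

From the Monod/SRT balance for a CMAS, S = K_s·(1+k_d θ_c)/[θ_c·(Y k − k_d) − 1] = 35.8 × (1 + 0.0729 × 11.5) / [11.5 × (0.536 × 3.94 − 0.0729) − 1] = 65.81 / 22.45 = 2.932 mg/L.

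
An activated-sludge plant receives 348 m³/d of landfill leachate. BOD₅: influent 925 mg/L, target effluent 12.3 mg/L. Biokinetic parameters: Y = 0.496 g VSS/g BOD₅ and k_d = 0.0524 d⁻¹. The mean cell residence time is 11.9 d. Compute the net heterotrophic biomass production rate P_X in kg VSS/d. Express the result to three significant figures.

P_X ≈ 97.0 kg VSS/d

Y_obs = Y / (1 + k_d θ_c) = 0.496 / (1 + 0.0524 × 11.9) = 0.496 / 1.624 = 0.3055.
ΔS = 925 − 12.3 = 912.7 mg/L, so the substrate removal rate is 348 × 912.7/1000 = 317.6 kg BOD₅/d.
P_X = Y_obs · Q(S₀ − S) = 0.3055 × 317.6 = 97.03 kg VSS/d.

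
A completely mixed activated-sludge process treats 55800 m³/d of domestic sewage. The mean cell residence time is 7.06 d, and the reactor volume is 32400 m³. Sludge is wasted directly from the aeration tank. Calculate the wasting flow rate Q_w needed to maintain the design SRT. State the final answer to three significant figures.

With mixed-liquor wasting, θ_c = V/Q_w, so Q_w = V/θ_c = 32400/7.06 = 4589 m³/d.

Q_w ≈ 4590 m³/d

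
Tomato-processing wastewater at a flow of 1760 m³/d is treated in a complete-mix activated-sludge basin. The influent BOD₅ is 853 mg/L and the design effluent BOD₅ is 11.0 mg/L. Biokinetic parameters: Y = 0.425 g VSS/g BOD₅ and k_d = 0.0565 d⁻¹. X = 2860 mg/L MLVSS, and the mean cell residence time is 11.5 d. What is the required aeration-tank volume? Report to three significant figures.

V ≈ 1540 m³

Rearranging the biomass balance for a CMAS with decay, V = Y·Q·ΔS·θ_c / [X·(1+k_d θ_c)] = 0.425 × 1760 × (853 − 11.0) × 11.5 / [2860 × (1 + 0.0565 × 11.5)] = 7.24×10^6 / 4718 = 1535 m³.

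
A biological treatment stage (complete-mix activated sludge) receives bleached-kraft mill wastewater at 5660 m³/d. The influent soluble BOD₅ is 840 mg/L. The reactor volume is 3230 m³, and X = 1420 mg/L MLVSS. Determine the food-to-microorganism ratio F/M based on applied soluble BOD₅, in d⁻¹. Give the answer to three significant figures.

F/M ≈ 1.04 d⁻¹

F/M = Q·S₀ / (V·X) = 5660 × 840 / (3230 × 1420) = 1.037 g soluble BOD₅·(g VSS·d)⁻¹.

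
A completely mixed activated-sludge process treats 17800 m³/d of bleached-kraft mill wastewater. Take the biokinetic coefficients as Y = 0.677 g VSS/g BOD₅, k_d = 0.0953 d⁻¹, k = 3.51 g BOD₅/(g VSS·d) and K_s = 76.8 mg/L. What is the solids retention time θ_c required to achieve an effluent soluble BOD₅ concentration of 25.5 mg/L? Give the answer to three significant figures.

θ_c ≈ 2.01 d

From 1/θ_c = Y·k·S/(K_s + S) − k_d: Y·k·S/(K_s+S) = 0.677 × 3.51 × 25.5 / (76.8 + 25.5) = 0.5923 d⁻¹.
1/θ_c = 0.5923 − 0.0953 = 0.4970 d⁻¹, so θ_c = 2.012 d.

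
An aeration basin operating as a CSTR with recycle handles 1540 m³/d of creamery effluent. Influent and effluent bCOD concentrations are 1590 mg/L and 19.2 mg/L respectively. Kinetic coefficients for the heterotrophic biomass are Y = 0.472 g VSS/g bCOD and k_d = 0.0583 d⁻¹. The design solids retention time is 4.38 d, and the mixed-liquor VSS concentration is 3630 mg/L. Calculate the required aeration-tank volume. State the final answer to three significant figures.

V ≈ 1100 m³

Rearranging the biomass balance for a CMAS with decay, V = Y·Q·ΔS·θ_c / [X·(1+k_d θ_c)] = 0.472 × 1540 × (1590 − 19.2) × 4.38 / [3630 × (1 + 0.0583 × 4.38)] = 5×10^6 / 4557 = 1097 m³.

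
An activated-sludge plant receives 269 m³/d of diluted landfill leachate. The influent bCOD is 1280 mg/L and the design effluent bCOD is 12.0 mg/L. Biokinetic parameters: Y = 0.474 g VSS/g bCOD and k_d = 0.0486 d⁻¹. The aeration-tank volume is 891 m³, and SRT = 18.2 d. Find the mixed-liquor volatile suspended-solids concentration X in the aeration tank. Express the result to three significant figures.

X ≈ 1750 mg/L

X = Y·Q·ΔS·θ_c / [V·(1 + k_d θ_c)] = 0.474 × 269 × (1280 − 12.0) × 18.2 / [891 × (1 + 0.0486 × 18.2)] = 1752 mg/L.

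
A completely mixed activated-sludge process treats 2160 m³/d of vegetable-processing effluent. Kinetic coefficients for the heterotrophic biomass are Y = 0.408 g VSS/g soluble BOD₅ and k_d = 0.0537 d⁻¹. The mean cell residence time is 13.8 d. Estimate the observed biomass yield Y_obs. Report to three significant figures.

Y_obs = Y / (1 + k_d θ_c) = 0.408 / (1 + 0.0537 × 13.8) = 0.408 / 1.741 = 0.2343.

Y_obs ≈ 0.234 g VSS/g soluble BOD₅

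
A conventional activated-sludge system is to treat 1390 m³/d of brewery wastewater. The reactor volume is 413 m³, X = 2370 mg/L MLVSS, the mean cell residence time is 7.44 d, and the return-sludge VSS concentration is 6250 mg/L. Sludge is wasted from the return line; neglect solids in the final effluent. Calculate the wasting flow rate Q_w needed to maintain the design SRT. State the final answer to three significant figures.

θ_c = V·X/(Q_w·X_r) when wasting from the recycle, so Q_w = V·X/(θ_c·X_r) = 413.0 × 2370 / (7.44 × 6250) = 21.05 m³/d.

Q_w ≈ 21.0 m³/d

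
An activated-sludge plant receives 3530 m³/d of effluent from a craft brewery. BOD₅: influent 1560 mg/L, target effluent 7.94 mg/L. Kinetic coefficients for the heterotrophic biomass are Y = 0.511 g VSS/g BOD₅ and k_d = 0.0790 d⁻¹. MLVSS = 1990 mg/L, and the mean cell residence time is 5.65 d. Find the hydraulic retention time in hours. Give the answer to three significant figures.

From the SRT design equation V = Y Q (S₀−S) θ_c / [X (1 + k_d θ_c)] = 0.511 × 3530 × (1560 − 7.94) × 5.65 / [1990 × (1 + 0.0790 × 5.65)] = 1.58×10^7 / 2878 = 5496 m³.
Hydraulic retention time τ = V/Q = 5496 / 3530 = 1.557 d = 37.36 h.

τ ≈ 37.4 h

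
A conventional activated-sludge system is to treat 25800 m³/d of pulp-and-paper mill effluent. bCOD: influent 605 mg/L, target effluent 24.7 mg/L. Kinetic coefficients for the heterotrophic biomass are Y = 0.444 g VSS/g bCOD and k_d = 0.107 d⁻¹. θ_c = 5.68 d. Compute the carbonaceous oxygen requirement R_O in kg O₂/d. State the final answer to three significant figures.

Y_obs = Y / (1 + k_d θ_c) = 0.444 / (1 + 0.107 × 5.68) = 0.444 / 1.608 = 0.2762.
Substrate removed = Q·(S₀ − S) = 25800 m³/d × (605 − 24.7) g/m³ = 1.5×10^7 g/d = 14972 kg/d.
Net sludge production P_X = 0.2762 × 14972 = 4135 kg VSS/d.
R_O = Q·ΔS − 1.42 P_X = 14972 − 5871 = 9101 kg O₂/d.

R_O ≈ 9100 kg O₂/d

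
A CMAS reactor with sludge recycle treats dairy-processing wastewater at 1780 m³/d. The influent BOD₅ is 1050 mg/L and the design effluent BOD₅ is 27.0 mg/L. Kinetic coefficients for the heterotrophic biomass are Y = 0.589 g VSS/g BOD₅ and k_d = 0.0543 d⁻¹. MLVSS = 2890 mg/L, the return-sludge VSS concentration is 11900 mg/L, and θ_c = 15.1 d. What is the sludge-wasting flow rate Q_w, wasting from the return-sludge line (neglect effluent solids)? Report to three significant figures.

From the SRT design equation V = Y Q (S₀−S) θ_c / [X (1 + k_d θ_c)] = 0.589 × 1780 × (1050 − 27.0) × 15.1 / [2890 × (1 + 0.0543 × 15.1)] = 1.62×10^7 / 5260 = 3079 m³.
θ_c = V·X/(Q_w·X_r) when wasting from the recycle, so Q_w = V·X/(θ_c·X_r) = 3079 × 2890 / (15.1 × 11900) = 49.52 m³/d.

Q_w ≈ 49.5 m³/d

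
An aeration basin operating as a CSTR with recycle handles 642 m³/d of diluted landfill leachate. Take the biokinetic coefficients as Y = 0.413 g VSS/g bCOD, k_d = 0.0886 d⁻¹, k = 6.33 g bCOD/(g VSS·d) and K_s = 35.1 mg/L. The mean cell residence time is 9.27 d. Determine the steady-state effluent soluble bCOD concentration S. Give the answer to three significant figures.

S ≈ 2.85 mg/L

For a completely mixed reactor with recycle the Lawrence–McCarty relation gives S = K_s·(1 + k_d·θ_c) / [θ_c·(Y·k − k_d) − 1] = 35.1 × (1 + 0.0886 × 9.27) / [9.27 × (0.413 × 6.33 − 0.0886) − 1] = 63.93 / 22.41 = 2.852 mg/L.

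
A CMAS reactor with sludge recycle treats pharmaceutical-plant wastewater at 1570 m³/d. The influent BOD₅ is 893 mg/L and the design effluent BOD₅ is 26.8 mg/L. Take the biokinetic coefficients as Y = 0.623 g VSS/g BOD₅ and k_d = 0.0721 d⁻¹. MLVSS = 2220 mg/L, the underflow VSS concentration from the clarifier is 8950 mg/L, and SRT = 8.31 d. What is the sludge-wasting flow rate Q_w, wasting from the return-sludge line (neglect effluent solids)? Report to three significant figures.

Q_w ≈ 59.2 m³/d

Steady-state biomass mass balance: V·X·(1 + k_d·θ_c) = Y·Q·(S₀ − S)·θ_c, so V = 0.623 × 1570 × (893 − 26.8) × 8.31 / [2220 × (1 + 0.0721 × 8.31)] = 7.04×10^6 / 3550 = 1983 m³.
θ_c = V·X/(Q_w·X_r) when wasting from the recycle, so Q_w = V·X/(θ_c·X_r) = 1983 × 2220 / (8.31 × 8950) = 59.20 m³/d.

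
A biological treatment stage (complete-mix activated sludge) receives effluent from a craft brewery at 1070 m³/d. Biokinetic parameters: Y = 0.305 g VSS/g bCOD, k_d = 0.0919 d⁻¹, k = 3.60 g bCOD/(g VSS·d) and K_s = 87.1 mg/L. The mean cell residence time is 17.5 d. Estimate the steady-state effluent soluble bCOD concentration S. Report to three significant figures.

For a completely mixed reactor with recycle the Lawrence–McCarty relation gives S = K_s·(1 + k_d·θ_c) / [θ_c·(Y·k − k_d) − 1] = 87.1 × (1 + 0.0919 × 17.5) / [17.5 × (0.305 × 3.60 − 0.0919) − 1] = 227.2 / 16.61 = 13.68 mg/L.

S ≈ 13.7 mg/L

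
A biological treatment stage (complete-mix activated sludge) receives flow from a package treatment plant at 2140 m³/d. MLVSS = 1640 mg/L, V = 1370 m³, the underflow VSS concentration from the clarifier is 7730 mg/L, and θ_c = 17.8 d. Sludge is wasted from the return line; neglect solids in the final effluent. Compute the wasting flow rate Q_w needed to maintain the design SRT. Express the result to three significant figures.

Q_w ≈ 16.3 m³/d

θ_c = V·X/(Q_w·X_r) when wasting from the recycle, so Q_w = V·X/(θ_c·X_r) = 1370 × 1640 / (17.8 × 7730) = 16.33 m³/d.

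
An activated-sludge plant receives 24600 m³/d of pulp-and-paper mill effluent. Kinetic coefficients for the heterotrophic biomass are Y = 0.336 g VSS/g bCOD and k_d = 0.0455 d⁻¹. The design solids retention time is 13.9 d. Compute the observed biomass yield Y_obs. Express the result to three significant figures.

Y_obs = Y / (1 + k_d θ_c) = 0.336 / (1 + 0.0455 × 13.9) = 0.336 / 1.632 = 0.2058.

Y_obs ≈ 0.206 g VSS/g bCOD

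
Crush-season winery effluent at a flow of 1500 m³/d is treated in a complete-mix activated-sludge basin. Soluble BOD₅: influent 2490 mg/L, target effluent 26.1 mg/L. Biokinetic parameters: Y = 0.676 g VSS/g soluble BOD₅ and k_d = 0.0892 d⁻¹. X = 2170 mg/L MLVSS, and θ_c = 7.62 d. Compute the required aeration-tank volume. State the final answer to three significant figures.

Rearranging the biomass balance for a CMAS with decay, V = Y·Q·ΔS·θ_c / [X·(1+k_d θ_c)] = 0.676 × 1500 × (2490 − 26.1) × 7.62 / [2170 × (1 + 0.0892 × 7.62)] = 1.9×10^7 / 3645 = 5223 m³.

V ≈ 5220 m³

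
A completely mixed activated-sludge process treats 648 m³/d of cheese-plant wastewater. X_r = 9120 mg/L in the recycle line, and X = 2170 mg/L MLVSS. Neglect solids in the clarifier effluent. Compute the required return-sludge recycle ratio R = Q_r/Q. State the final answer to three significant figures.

R ≈ 0.312

Mass balance around the secondary clarifier (neglecting effluent solids): R = X / (X_r − X) = 2170 / (9120 − 2170) = 0.3122.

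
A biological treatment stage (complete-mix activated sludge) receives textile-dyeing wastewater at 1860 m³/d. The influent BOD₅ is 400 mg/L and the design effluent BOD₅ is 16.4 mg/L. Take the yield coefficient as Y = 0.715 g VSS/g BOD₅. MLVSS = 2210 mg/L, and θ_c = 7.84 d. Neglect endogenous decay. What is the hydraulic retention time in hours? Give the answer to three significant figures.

τ ≈ 23.4 h

V·X = Y·Q·ΔS·θ_c gives V = 0.715 × 1860 × (400 − 16.4) × 7.84 / 2210 = 1810 m³.
τ = V/Q = 1810/1860 = 0.9730 d, or 23.35 h.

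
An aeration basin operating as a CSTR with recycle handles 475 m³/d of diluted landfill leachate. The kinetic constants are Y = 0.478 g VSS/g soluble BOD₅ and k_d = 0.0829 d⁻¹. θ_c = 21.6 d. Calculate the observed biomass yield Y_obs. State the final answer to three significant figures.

Observed yield with endogenous decay: Y_obs = Y / (1 + k_d·θ_c) = 0.478 / (1 + 0.0829 × 21.6) = 0.478 / 2.791 = 0.1713 g VSS/g soluble BOD₅.

Y_obs ≈ 0.171 g VSS/g soluble BOD₅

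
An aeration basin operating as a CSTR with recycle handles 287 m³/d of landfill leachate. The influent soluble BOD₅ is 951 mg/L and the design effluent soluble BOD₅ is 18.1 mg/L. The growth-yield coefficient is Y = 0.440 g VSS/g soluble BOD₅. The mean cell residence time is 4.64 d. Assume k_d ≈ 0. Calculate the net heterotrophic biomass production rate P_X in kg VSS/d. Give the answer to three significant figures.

No decay correction is needed, so Y_obs = Y = 0.440.
Mass of soluble BOD₅ removed per day: Q(S₀ − S) = 287 × 932.9 g/m³ = 267.7 kg/d.
Biomass produced: P_X = Y_obs·Q·ΔS = 0.4400 × 267.7 ≈ 117.8 kg VSS/d.

P_X ≈ 118 kg VSS/d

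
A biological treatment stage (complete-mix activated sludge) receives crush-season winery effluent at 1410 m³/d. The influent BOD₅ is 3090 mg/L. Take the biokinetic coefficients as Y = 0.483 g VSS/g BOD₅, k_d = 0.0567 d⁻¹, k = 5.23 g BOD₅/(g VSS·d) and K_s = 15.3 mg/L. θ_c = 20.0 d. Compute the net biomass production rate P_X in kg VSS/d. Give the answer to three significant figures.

From the Monod/SRT balance for a CMAS, S = K_s·(1+k_d θ_c)/[θ_c·(Y k − k_d) − 1] = 15.3 × (1 + 0.0567 × 20.0) / [20.0 × (0.483 × 5.23 − 0.0567) − 1] = 32.65 / 48.39 = 0.6748 mg/L.
Y_obs = Y / (1 + k_d θ_c) = 0.483 / (1 + 0.0567 × 20.0) = 0.483 / 2.134 = 0.2263.
Mass of BOD₅ removed per day: Q(S₀ − S) = 1410 × 3089 g/m³ = 4356 kg/d.
So the net sludge growth is P_X = 0.2263 × 4356 = 985.9 kg VSS/d.

P_X ≈ 986 kg VSS/d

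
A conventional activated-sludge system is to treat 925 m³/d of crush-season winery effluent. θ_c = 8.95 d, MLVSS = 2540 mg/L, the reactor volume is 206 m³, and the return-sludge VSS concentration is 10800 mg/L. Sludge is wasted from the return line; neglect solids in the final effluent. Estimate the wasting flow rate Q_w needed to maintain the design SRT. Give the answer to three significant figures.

θ_c = V·X/(Q_w·X_r) when wasting from the recycle, so Q_w = V·X/(θ_c·X_r) = 206.0 × 2540 / (8.95 × 10800) = 5.413 m³/d.

Q_w ≈ 5.41 m³/d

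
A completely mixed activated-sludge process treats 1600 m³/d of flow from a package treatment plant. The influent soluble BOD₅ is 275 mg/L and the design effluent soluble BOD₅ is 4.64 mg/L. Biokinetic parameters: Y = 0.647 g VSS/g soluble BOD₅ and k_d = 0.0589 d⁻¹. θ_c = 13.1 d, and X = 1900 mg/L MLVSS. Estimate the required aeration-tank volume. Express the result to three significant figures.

V ≈ 1090 m³

Rearranging the biomass balance for a CMAS with decay, V = Y·Q·ΔS·θ_c / [X·(1+k_d θ_c)] = 0.647 × 1600 × (275 − 4.64) × 13.1 / [1900 × (1 + 0.0589 × 13.1)] = 3.67×10^6 / 3366 = 1089 m³.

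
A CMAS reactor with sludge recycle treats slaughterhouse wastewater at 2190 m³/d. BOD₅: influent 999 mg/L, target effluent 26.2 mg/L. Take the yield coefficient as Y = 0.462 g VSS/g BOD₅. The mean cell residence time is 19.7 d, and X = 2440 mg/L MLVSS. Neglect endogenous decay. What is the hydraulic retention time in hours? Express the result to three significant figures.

τ ≈ 87.1 h

With k_d = 0 the design equation reduces to V = Y Q (S₀−S) θ_c / X = 0.462 × 2190 × (999 − 26.2) × 19.7 / 2440 = 7947 m³.
τ = V/Q = 7947/2190 = 3.629 d, or 87.09 h.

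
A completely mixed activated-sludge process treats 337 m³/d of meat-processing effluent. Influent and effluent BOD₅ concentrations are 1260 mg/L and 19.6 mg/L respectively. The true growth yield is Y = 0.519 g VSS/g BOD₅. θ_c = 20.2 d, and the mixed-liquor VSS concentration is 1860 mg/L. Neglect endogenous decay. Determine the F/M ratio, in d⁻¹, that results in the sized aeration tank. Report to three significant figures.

Biomass mass balance (decay neglected): V·X = Y·Q·(S₀ − S)·θ_c, so V = 0.519 × 337 × (1260 − 19.6) × 20.2 / 1860 = 2356 m³.
F/M = Q·S₀ / (V·X) = 337 × 1260 / (2356 × 1860) = 0.09689 g BOD₅·(g VSS·d)⁻¹.

F/M ≈ 0.0969 d⁻¹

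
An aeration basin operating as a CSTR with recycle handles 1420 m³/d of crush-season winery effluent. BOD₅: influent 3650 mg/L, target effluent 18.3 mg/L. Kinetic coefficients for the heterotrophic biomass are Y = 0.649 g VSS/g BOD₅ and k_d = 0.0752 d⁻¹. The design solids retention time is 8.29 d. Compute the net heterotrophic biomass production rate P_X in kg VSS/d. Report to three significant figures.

P_X ≈ 2060 kg VSS/d

Y_obs = Y / (1 + k_d θ_c) = 0.649 / (1 + 0.0752 × 8.29) = 0.649 / 1.623 = 0.3998.
ΔS = 3650 − 18.3 = 3632 mg/L, so the substrate removal rate is 1420 × 3632/1000 = 5157 kg BOD₅/d.
Net biomass production P_X = Y_obs × Q·(S₀ − S) = 0.3998 × 5157 = 2062 kg VSS/d.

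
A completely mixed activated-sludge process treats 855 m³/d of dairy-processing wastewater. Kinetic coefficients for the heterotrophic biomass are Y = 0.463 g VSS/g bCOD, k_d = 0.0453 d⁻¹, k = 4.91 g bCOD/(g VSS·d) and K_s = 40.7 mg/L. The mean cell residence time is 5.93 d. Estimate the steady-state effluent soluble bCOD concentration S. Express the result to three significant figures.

From the Monod/SRT balance for a CMAS, S = K_s·(1+k_d θ_c)/[θ_c·(Y k − k_d) − 1] = 40.7 × (1 + 0.0453 × 5.93) / [5.93 × (0.463 × 4.91 − 0.0453) − 1] = 51.63 / 12.21 = 4.228 mg/L.

S ≈ 4.23 mg/L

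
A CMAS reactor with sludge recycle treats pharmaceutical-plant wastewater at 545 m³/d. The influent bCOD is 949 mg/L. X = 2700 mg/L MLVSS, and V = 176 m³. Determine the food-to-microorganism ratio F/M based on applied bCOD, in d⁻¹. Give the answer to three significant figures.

Food-to-microorganism ratio F/M = Q S₀ / (V X) = 545 × 949 / (176.0 × 2700) = 1.088 d⁻¹.

F/M ≈ 1.09 d⁻¹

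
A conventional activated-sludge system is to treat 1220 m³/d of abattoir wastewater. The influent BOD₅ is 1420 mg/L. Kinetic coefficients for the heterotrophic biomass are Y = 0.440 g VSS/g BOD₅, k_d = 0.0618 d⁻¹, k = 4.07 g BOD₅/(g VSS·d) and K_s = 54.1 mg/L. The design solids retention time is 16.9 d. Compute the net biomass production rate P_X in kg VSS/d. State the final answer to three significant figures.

P_X ≈ 372 kg VSS/d

Effluent substrate depends only on kinetics and SRT: S = K_s(1 + k_d θ_c) / [θ_c(Yk − k_d) − 1] = 54.1 × (1 + 0.0618 × 16.9) / [16.9 × (0.440 × 4.07 − 0.0618) − 1] = 110.6 / 28.22 = 3.919 mg/L.
The observed yield is Y_obs = Y/(1 + k_d·θ_c) = 0.440 / (1 + 0.0618 × 16.9) = 0.440 / 2.044 = 0.2152 g VSS per g BOD₅ removed.
Q·(S₀ − S) = 1220 × (1420 − 3.92) × 10⁻³ = 1728 kg/d removed.
Net biomass production P_X = Y_obs × Q·(S₀ − S) = 0.2152 × 1728 = 371.8 kg VSS/d.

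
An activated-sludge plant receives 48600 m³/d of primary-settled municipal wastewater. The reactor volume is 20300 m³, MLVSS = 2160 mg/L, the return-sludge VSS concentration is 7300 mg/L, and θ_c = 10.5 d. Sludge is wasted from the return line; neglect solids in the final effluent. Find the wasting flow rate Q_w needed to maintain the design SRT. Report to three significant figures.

Q_w ≈ 572 m³/d

Q_w = (V·X)/(θ_c X_r) = 20300 × 2160 / (10.5 × 7300) = 572.1 m³/d.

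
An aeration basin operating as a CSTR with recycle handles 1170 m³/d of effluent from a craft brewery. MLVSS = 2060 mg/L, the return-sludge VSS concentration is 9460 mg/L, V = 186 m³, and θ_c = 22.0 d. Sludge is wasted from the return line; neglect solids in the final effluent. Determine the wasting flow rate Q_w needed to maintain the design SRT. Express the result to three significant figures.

Wasting from the return line (neglecting effluent solids): Q_w = V·X / (θ_c·X_r) = 186.0 × 2060 / (22.0 × 9460) = 1.841 m³/d.

Q_w ≈ 1.84 m³/d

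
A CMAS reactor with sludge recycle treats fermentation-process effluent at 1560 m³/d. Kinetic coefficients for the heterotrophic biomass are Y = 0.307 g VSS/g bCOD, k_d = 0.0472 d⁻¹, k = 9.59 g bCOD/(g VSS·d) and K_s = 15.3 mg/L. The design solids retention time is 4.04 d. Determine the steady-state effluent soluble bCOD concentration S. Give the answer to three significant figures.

S ≈ 1.70 mg/L

From the Monod/SRT balance for a CMAS, S = K_s·(1+k_d θ_c)/[θ_c·(Y k − k_d) − 1] = 15.3 × (1 + 0.0472 × 4.04) / [4.04 × (0.307 × 9.59 − 0.0472) − 1] = 18.22 / 10.70 = 1.702 mg/L.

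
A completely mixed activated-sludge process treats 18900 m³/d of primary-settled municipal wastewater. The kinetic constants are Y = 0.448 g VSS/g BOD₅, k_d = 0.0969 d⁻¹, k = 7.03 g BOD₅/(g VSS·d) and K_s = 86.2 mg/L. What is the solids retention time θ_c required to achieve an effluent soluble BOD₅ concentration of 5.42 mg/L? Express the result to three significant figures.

θ_c ≈ 11.2 d

Specific growth rate at S = 5.42 mg/L: μ = YkS/(K_s+S) = 0.448·7.03·5.42/(86.2+5.42) = 0.1863 d⁻¹.
1/θ_c = 0.1863 − 0.0969 = 0.08941 d⁻¹, so θ_c = 11.18 d.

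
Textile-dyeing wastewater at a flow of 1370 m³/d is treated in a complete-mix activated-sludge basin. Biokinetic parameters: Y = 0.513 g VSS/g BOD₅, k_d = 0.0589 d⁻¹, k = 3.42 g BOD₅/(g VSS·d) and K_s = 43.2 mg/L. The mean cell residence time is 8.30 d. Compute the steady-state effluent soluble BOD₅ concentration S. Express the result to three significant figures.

For a completely mixed reactor with recycle the Lawrence–McCarty relation gives S = K_s·(1 + k_d·θ_c) / [θ_c·(Y·k − k_d) − 1] = 43.2 × (1 + 0.0589 × 8.30) / [8.30 × (0.513 × 3.42 − 0.0589) − 1] = 64.32 / 13.07 = 4.920 mg/L.

S ≈ 4.92 mg/L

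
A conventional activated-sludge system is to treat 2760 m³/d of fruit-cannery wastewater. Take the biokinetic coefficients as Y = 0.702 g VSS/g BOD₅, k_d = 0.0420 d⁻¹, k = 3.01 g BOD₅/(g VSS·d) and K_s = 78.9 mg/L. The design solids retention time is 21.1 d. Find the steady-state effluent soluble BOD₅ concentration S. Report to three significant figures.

S ≈ 3.49 mg/L

From the Monod/SRT balance for a CMAS, S = K_s·(1+k_d θ_c)/[θ_c·(Y k − k_d) − 1] = 78.9 × (1 + 0.0420 × 21.1) / [21.1 × (0.702 × 3.01 − 0.0420) − 1] = 148.8 / 42.70 = 3.485 mg/L.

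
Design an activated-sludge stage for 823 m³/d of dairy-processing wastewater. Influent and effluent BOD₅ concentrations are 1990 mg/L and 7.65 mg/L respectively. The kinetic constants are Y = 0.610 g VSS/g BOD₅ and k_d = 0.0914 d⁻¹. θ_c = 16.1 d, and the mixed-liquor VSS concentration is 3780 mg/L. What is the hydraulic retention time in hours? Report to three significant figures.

τ ≈ 50.0 h

Steady-state biomass mass balance: V·X·(1 + k_d·θ_c) = Y·Q·(S₀ − S)·θ_c, so V = 0.610 × 823 × (1990 − 7.65) × 16.1 / [3780 × (1 + 0.0914 × 16.1)] = 1.6×10^7 / 9342 = 1715 m³.
HRT = V/Q = 1715 m³ / 823 m³·d⁻¹ = 2.084 d × 24 = 50.01 h.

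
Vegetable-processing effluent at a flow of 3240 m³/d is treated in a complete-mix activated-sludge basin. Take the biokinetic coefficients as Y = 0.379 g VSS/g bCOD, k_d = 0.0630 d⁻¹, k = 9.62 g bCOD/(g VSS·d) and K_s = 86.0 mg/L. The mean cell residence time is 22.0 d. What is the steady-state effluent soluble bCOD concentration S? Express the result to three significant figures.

For a completely mixed reactor with recycle the Lawrence–McCarty relation gives S = K_s·(1 + k_d·θ_c) / [θ_c·(Y·k − k_d) − 1] = 86.0 × (1 + 0.0630 × 22.0) / [22.0 × (0.379 × 9.62 − 0.0630) − 1] = 205.2 / 77.83 = 2.637 mg/L.

S ≈ 2.64 mg/L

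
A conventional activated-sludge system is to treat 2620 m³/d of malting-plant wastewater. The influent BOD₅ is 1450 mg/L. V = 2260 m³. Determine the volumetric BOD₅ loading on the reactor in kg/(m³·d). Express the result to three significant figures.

Applied BOD₅ load per unit volume = Q·S₀/V = (2620 × 1450/1000)/2260 = 1.681 kg BOD₅·m⁻³·d⁻¹.

L_v ≈ 1.68 kg BOD₅/(m³·d)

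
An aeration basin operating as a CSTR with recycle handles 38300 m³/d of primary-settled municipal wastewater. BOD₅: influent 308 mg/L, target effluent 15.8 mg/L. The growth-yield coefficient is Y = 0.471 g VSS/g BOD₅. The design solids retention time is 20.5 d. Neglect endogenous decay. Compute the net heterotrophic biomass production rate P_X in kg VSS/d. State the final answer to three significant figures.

P_X ≈ 5270 kg VSS/d

No decay correction is needed, so Y_obs = Y = 0.471.
Substrate removed = Q·(S₀ − S) = 38300 m³/d × (308 − 15.8) g/m³ = 1.12×10^7 g/d = 11191 kg/d.
P_X = Y_obs · Q(S₀ − S) = 0.4710 × 11191 = 5271 kg VSS/d.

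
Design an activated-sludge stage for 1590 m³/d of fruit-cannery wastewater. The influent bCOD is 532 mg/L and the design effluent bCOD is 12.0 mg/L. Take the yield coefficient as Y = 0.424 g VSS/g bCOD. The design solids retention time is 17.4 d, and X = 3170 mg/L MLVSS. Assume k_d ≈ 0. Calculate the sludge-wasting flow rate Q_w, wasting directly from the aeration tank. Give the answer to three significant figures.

With k_d = 0 the design equation reduces to V = Y Q (S₀−S) θ_c / X = 0.424 × 1590 × (532 − 12.0) × 17.4 / 3170 = 1924 m³.
For wasting at MLVSS concentration, Q_w = V/θ_c = 1924/17.4 = 110.6 m³/d.

Q_w ≈ 111 m³/d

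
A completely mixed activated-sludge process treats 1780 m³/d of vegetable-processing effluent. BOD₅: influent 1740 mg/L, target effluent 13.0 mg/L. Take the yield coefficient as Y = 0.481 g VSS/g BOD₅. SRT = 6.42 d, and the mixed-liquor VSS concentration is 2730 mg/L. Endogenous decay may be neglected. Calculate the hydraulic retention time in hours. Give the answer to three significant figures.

τ ≈ 46.9 h

With k_d = 0 the design equation reduces to V = Y Q (S₀−S) θ_c / X = 0.481 × 1780 × (1740 − 13.0) × 6.42 / 2730 = 3477 m³.
Hydraulic retention time τ = V/Q = 3477 / 1780 = 1.953 d = 46.88 h.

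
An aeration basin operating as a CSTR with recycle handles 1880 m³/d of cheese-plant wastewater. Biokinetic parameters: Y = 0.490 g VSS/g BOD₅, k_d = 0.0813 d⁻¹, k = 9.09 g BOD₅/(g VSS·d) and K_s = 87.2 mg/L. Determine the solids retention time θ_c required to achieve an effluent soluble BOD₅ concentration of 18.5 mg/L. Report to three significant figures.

Specific growth rate at S = 18.5 mg/L: μ = YkS/(K_s+S) = 0.490·9.09·18.5/(87.2+18.5) = 0.7796 d⁻¹.
θ_c = 1/(μ − k_d) = 1/(0.7796 − 0.0813) = 1/0.6983 = 1.432 d.

θ_c ≈ 1.43 d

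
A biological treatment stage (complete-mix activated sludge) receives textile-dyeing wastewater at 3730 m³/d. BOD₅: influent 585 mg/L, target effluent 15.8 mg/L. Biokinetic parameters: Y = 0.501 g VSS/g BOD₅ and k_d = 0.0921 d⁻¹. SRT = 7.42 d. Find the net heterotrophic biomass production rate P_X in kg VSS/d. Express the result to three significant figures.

Observed yield with endogenous decay: Y_obs = Y / (1 + k_d·θ_c) = 0.501 / (1 + 0.0921 × 7.42) = 0.501 / 1.683 = 0.2976 g VSS/g BOD₅.
Substrate removed = Q·(S₀ − S) = 3730 m³/d × (585 − 15.8) g/m³ = 2.12×10^6 g/d = 2123 kg/d.
Biomass produced: P_X = Y_obs·Q·ΔS = 0.2976 × 2123 ≈ 631.9 kg VSS/d.

P_X ≈ 632 kg VSS/d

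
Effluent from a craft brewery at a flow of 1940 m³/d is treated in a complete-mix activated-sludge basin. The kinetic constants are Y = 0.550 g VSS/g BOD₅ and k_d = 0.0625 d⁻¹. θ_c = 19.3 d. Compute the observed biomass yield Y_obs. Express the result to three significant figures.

Correct the yield for decay: Y_obs = Y/(1 + k_d θ_c) = 0.550 / (1 + 0.0625 × 19.3) = 0.550 / 2.206 = 0.2493.

Y_obs ≈ 0.249 g VSS/g BOD₅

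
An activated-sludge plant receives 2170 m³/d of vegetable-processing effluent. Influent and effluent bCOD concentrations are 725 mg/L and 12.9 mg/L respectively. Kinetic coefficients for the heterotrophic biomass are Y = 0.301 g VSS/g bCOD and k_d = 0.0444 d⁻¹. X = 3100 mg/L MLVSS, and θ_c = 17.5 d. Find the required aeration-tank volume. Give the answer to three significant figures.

V ≈ 1480 m³

Steady-state biomass mass balance: V·X·(1 + k_d·θ_c) = Y·Q·(S₀ − S)·θ_c, so V = 0.301 × 2170 × (725 − 12.9) × 17.5 / [3100 × (1 + 0.0444 × 17.5)] = 8.14×10^6 / 5509 = 1478 m³.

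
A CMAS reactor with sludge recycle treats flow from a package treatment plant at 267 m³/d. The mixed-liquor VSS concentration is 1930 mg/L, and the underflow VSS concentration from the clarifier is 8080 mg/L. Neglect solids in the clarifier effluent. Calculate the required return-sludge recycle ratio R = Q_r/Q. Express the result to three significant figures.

R = Q_r/Q = X/(X_r − X) = 1930 / (8080 − 1930) = 0.3138.

R ≈ 0.314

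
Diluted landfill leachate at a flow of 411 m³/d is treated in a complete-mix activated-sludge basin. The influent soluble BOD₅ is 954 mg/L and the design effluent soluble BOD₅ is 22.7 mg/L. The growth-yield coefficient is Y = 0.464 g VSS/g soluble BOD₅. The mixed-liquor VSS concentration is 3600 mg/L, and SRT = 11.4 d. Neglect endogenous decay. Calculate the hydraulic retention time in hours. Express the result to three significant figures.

V·X = Y·Q·ΔS·θ_c gives V = 0.464 × 411 × (954 − 22.7) × 11.4 / 3600 = 562.4 m³.
Hydraulic retention time τ = V/Q = 562.4 / 411 = 1.368 d = 32.84 h.

τ ≈ 32.8 h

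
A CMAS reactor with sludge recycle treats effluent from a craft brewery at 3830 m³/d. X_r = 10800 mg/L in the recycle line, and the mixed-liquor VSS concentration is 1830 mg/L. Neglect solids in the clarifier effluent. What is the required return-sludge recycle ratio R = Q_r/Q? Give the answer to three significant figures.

R ≈ 0.204

Solids balance on the clarifier gives (1+R)X = R·X_r, so R = X/(X_r − X) = 1830 / (10800 − 1830) = 0.2040.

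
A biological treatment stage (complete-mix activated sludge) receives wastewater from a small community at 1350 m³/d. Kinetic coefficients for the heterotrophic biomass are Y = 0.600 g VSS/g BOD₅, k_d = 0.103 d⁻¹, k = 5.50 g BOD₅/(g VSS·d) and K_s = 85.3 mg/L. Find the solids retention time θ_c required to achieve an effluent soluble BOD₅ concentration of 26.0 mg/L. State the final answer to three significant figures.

θ_c ≈ 1.50 d

Specific growth rate at S = 26.0 mg/L: μ = YkS/(K_s+S) = 0.600·5.50·26.0/(85.3+26.0) = 0.7709 d⁻¹.
1/θ_c = 0.7709 − 0.103 = 0.6679 d⁻¹, so θ_c = 1.497 d.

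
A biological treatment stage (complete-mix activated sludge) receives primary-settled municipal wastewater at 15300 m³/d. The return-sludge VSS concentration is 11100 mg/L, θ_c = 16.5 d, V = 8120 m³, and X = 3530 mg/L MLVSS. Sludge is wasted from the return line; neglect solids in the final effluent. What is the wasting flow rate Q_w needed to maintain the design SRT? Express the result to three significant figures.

Q_w = (V·X)/(θ_c X_r) = 8120 × 3530 / (16.5 × 11100) = 156.5 m³/d.

Q_w ≈ 157 m³/d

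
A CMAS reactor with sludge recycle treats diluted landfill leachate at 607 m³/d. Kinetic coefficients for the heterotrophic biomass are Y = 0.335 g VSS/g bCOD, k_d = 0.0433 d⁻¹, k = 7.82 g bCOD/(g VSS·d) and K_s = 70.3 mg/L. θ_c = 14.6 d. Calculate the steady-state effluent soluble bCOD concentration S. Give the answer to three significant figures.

S ≈ 3.13 mg/L

From the Monod/SRT balance for a CMAS, S = K_s·(1+k_d θ_c)/[θ_c·(Y k − k_d) − 1] = 70.3 × (1 + 0.0433 × 14.6) / [14.6 × (0.335 × 7.82 − 0.0433) − 1] = 114.7 / 36.62 = 3.134 mg/L.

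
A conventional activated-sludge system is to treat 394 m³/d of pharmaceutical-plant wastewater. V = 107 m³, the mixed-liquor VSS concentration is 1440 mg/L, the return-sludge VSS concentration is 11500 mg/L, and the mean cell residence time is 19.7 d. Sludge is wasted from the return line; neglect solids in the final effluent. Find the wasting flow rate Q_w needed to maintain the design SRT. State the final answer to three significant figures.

Q_w ≈ 0.680 m³/d

Wasting from the return line (neglecting effluent solids): Q_w = V·X / (θ_c·X_r) = 107.0 × 1440 / (19.7 × 11500) = 0.6801 m³/d.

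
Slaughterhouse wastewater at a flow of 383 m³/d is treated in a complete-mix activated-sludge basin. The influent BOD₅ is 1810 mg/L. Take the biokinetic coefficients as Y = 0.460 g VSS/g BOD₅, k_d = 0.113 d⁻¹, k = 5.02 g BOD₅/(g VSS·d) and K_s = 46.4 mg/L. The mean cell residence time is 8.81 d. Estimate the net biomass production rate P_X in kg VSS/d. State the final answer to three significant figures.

Effluent substrate depends only on kinetics and SRT: S = K_s(1 + k_d θ_c) / [θ_c(Yk − k_d) − 1] = 46.4 × (1 + 0.113 × 8.81) / [8.81 × (0.460 × 5.02 − 0.113) − 1] = 92.59 / 18.35 = 5.046 mg/L.
The observed yield is Y_obs = Y/(1 + k_d·θ_c) = 0.460 / (1 + 0.113 × 8.81) = 0.460 / 1.996 = 0.2305 g VSS per g BOD₅ removed.
Mass of BOD₅ removed per day: Q(S₀ − S) = 383 × 1805 g/m³ = 691.3 kg/d.
Net biomass production P_X = Y_obs × Q·(S₀ − S) = 0.2305 × 691.3 = 159.4 kg VSS/d.

P_X ≈ 159 kg VSS/d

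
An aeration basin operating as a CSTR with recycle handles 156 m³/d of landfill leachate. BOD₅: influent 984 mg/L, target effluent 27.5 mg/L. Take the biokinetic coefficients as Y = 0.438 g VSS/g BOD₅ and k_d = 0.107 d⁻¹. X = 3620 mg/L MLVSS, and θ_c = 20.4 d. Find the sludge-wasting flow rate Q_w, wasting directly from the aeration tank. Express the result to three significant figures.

Steady-state biomass mass balance: V·X·(1 + k_d·θ_c) = Y·Q·(S₀ − S)·θ_c, so V = 0.438 × 156 × (984 − 27.5) × 20.4 / [3620 × (1 + 0.107 × 20.4)] = 1.33×10^6 / 11522 = 115.7 m³.
Wasting from the aeration tank: Q_w = V / θ_c = 115.7 / 20.4 = 5.672 m³/d.

Q_w ≈ 5.67 m³/d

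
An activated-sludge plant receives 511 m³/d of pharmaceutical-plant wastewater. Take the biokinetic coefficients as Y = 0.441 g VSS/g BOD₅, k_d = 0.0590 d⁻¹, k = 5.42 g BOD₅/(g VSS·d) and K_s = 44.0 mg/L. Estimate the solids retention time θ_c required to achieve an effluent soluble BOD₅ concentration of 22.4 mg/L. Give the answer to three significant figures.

At the target effluent, Y k S/(K_s+S) = 0.441×5.42×22.4/66.40 = 0.8063 d⁻¹.
Then 1/θ_c = μ − k_d = 0.8063 − 0.0590 = 0.7473 d⁻¹, giving θ_c = 1.338 d.

θ_c ≈ 1.34 d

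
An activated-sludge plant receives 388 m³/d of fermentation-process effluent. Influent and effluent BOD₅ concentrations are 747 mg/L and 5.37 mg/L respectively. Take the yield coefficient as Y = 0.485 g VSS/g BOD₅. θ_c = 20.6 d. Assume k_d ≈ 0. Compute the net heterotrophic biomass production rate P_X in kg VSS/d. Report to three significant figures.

P_X ≈ 140 kg VSS/d

With endogenous decay neglected, the observed yield equals the true yield: Y_obs = Y = 0.485 g VSS/g BOD₅.
Mass of BOD₅ removed per day: Q(S₀ − S) = 388 × 741.6 g/m³ = 287.8 kg/d.
P_X = Y_obs · Q(S₀ − S) = 0.4850 × 287.8 = 139.6 kg VSS/d.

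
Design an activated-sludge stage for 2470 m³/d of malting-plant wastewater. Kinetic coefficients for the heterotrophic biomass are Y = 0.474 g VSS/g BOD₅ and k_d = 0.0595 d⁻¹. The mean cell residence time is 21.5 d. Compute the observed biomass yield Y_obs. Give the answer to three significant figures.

Observed yield with endogenous decay: Y_obs = Y / (1 + k_d·θ_c) = 0.474 / (1 + 0.0595 × 21.5) = 0.474 / 2.279 = 0.2080 g VSS/g BOD₅.

Y_obs ≈ 0.208 g VSS/g BOD₅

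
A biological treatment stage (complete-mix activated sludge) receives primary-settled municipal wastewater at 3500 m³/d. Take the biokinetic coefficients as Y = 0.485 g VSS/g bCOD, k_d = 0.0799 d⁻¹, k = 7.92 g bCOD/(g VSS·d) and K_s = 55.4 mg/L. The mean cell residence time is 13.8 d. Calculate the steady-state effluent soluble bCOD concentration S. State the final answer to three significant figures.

For a completely mixed reactor with recycle the Lawrence–McCarty relation gives S = K_s·(1 + k_d·θ_c) / [θ_c·(Y·k − k_d) − 1] = 55.4 × (1 + 0.0799 × 13.8) / [13.8 × (0.485 × 7.92 − 0.0799) − 1] = 116.5 / 50.91 = 2.288 mg/L.

S ≈ 2.29 mg/L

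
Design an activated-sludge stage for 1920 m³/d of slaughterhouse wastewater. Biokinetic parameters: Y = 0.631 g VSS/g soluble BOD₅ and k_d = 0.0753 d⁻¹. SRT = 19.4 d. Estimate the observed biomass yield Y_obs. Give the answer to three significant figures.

Y_obs = Y / (1 + k_d θ_c) = 0.631 / (1 + 0.0753 × 19.4) = 0.631 / 2.461 = 0.2564.

Y_obs ≈ 0.256 g VSS/g soluble BOD₅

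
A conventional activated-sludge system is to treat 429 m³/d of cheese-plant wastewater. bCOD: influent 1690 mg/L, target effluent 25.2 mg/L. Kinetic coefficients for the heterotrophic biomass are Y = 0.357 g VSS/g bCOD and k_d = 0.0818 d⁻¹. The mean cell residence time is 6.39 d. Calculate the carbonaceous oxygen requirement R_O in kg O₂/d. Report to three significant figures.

R_O ≈ 476 kg O₂/d

Y_obs = Y / (1 + k_d θ_c) = 0.357 / (1 + 0.0818 × 6.39) = 0.357 / 1.523 = 0.2345.
Q·(S₀ − S) = 429 × (1690 − 25.2) × 10⁻³ = 714.2 kg/d removed.
Biomass synthesised: P_X = Y_obs × 714.2 = 167.4 kg VSS/d.
R_O = Q·(S₀ − S) − 1.42·P_X = 714.2 − 1.42 × 167.4 = 476.4 kg O₂/d.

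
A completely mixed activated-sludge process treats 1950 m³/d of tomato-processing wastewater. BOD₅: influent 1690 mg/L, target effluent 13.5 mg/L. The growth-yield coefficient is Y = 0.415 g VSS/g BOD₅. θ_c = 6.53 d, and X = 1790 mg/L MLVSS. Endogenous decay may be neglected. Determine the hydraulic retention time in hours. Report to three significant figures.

τ ≈ 60.9 h

With k_d = 0 the design equation reduces to V = Y Q (S₀−S) θ_c / X = 0.415 × 1950 × (1690 − 13.5) × 6.53 / 1790 = 4949 m³.
HRT = V/Q = 4949 m³ / 1950 m³·d⁻¹ = 2.538 d × 24 = 60.91 h.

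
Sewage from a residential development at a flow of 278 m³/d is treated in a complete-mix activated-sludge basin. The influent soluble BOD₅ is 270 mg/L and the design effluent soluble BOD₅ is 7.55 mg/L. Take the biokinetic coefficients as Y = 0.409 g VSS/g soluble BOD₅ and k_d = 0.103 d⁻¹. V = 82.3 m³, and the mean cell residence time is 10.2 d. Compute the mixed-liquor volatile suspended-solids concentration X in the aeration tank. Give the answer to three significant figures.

From V·X·(1 + k_d·θ_c) = Y·Q·(S₀ − S)·θ_c: X = 0.409 × 278 × (270 − 7.55) × 10.2 / [82.3 × (1 + 0.103 × 10.2)] = 1804 mg/L.

X ≈ 1800 mg/L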